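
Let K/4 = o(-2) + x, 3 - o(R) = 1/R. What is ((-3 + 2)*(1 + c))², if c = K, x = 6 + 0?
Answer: 1521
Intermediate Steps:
o(R) = 3 - 1/R
x = 6
K = 38 (K = 4*((3 - 1/(-2)) + 6) = 4*((3 - 1*(-½)) + 6) = 4*((3 + ½) + 6) = 4*(7/2 + 6) = 4*(19/2) = 38)
c = 38
((-3 + 2)*(1 + c))² = ((-3 + 2)*(1 + 38))² = (-1*39)² = (-39)² = 1521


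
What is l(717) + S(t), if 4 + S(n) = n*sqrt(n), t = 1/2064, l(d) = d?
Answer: 713 + sqrt(129)/1065024 ≈ 713.00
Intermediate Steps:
t = 1/2064 ≈ 0.00048450
S(n) = -4 + n**(3/2) (S(n) = -4 + n*sqrt(n) = -4 + n**(3/2))
l(717) + S(t) = 717 + (-4 + (1/2064)**(3/2)) = 717 + (-4 + sqrt(129)/1065024) = 713 + sqrt(129)/1065024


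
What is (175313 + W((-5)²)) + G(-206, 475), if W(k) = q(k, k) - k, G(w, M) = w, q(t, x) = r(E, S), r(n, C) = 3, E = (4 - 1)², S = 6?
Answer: 175085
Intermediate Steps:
E = 9 (E = 3² = 9)
q(t, x) = 3
W(k) = 3 - k
(175313 + W((-5)²)) + G(-206, 475) = (175313 + (3 - 1*(-5)²)) - 206 = (175313 + (3 - 1*25)) - 206 = (175313 + (3 - 25)) - 206 = (175313 - 22) - 206 = 175291 - 206 = 175085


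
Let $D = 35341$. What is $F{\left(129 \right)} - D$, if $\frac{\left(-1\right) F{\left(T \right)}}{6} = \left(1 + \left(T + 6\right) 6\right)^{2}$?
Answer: $-3981667$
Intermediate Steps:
$F{\left(T \right)} = - 6 \left(37 + 6 T\right)^{2}$ ($F{\left(T \right)} = - 6 \left(1 + \left(T + 6\right) 6\right)^{2} = - 6 \left(1 + \left(6 + T\right) 6\right)^{2} = - 6 \left(1 + \left(36 + 6 T\right)\right)^{2} = - 6 \left(37 + 6 T\right)^{2}$)
$F{\left(129 \right)} - D = - 6 \left(37 + 6 \cdot 129\right)^{2} - 35341 = - 6 \left(37 + 774\right)^{2} - 35341 = - 6 \cdot 811^{2} - 35341 = \left(-6\right) 657721 - 35341 = -3946326 - 35341 = -3981667$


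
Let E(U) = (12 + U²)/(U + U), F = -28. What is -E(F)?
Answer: 199/14 ≈ 14.214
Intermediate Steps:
E(U) = (12 + U²)/(2*U) (E(U) = (12 + U²)/((2*U)) = (12 + U²)*(1/(2*U)) = (12 + U²)/(2*U))
-E(F) = -((½)*(-28) + 6/(-28)) = -(-14 + 6*(-1/28)) = -(-14 - 3/14) = -1*(-199/14) = 199/14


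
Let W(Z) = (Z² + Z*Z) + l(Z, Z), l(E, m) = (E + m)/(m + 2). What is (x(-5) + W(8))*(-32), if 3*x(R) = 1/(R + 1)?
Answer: -62168/15 ≈ -4144.5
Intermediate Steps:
x(R) = 1/(3*(1 + R)) (x(R) = 1/(3*(R + 1)) = 1/(3*(1 + R)))
l(E, m) = (E + m)/(2 + m)
W(Z) = 2*Z² + 2*Z/(2 + Z) (W(Z) = (Z² + Z*Z) + (Z + Z)/(2 + Z) = (Z² + Z²) + (2*Z)/(2 + Z) = 2*Z² + 2*Z/(2 + Z))
(x(-5) + W(8))*(-32) = (1/(3*(1 - 5)) + 2*8*(1 + 8*(2 + 8))/(2 + 8))*(-32) = ((⅓)/(-4) + 2*8*(1 + 8*10)/10)*(-32) = ((⅓)*(-¼) + 2*8*(⅒)*(1 + 80))*(-32) = (-1/12 + 2*8*(⅒)*81)*(-32) = (-1/12 + 648/5)*(-32) = (7771/60)*(-32) = -62168/15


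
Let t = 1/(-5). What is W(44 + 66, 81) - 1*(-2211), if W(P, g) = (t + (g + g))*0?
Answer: 2211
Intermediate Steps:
t = -⅕ ≈ -0.20000
W(P, g) = 0 (W(P, g) = (-⅕ + (g + g))*0 = (-⅕ + 2*g)*0 = 0)
W(44 + 66, 81) - 1*(-2211) = 0 - 1*(-2211) = 0 + 2211 = 2211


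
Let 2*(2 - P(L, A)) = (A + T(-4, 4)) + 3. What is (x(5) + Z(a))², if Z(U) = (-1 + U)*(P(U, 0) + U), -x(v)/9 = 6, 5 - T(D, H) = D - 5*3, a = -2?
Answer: 729/4 ≈ 182.25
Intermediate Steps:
T(D, H) = 20 - D (T(D, H) = 5 - (D - 5*3) = 5 - (D - 15) = 5 - (-15 + D) = 5 + (15 - D) = 20 - D)
x(v) = -54 (x(v) = -9*6 = -54)
P(L, A) = -23/2 - A/2 (P(L, A) = 2 - ((A + (20 - 1*(-4))) + 3)/2 = 2 - ((A + (20 + 4)) + 3)/2 = 2 - ((A + 24) + 3)/2 = 2 - ((24 + A) + 3)/2 = 2 - (27 + A)/2 = 2 + (-27/2 - A/2) = -23/2 - A/2)
Z(U) = (-1 + U)*(-23/2 + U) (Z(U) = (-1 + U)*((-23/2 - ½*0) + U) = (-1 + U)*((-23/2 + 0) + U) = (-1 + U)*(-23/2 + U))
(x(5) + Z(a))² = (-54 + (23/2 + (-2)² - 25/2*(-2)))² = (-54 + (23/2 + 4 + 25))² = (-54 + 81/2)² = (-27/2)² = 729/4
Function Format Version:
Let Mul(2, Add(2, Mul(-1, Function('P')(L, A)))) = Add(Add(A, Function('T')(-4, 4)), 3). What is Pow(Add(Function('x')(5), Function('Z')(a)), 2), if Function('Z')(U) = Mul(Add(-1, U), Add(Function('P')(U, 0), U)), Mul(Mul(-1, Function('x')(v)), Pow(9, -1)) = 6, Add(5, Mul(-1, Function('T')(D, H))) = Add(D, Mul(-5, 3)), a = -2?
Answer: Rational(729, 4) ≈ 182.25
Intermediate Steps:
Function('T')(D, H) = Add(20, Mul(-1, D)) (Function('T')(D, H) = Add(5, Mul(-1, Add(D, Mul(-5, 3)))) = Add(5, Mul(-1, Add(D, -15))) = Add(5, Mul(-1, Add(-15, D))) = Add(5, Add(15, Mul(-1, D))) = Add(20, Mul(-1, D)))
Function('x')(v) = -54 (Function('x')(v) = Mul(-9, 6) = -54)
Function('P')(L, A) = Add(Rational(-23, 2), Mul(Rational(-1, 2), A)) (Function('P')(L, A) = Add(2, Mul(Rational(-1, 2), Add(Add(A, Add(20, Mul(-1, -4))), 3))) = Add(2, Mul(Rational(-1, 2), Add(Add(A, Add(20, 4)), 3))) = Add(2, Mul(Rational(-1, 2), Add(Add(A, 24), 3))) = Add(2, Mul(Rational(-1, 2), Add(Add(24, A), 3))) = Add(2, Mul(Rational(-1, 2), Add(27, A))) = Add(2, Add(Rational(-27, 2), Mul(Rational(-1, 2), A))) = Add(Rational(-23, 2), Mul(Rational(-1, 2), A)))
Function('Z')(U) = Mul(Add(-1, U), Add(Rational(-23, 2), U)) (Function('Z')(U) = Mul(Add(-1, U), Add(Add(Rational(-23, 2), Mul(Rational(-1, 2), 0)), U)) = Mul(Add(-1, U), Add(Add(Rational(-23, 2), 0), U)) = Mul(Add(-1, U), Add(Rational(-23, 2), U)))
Pow(Add(Function('x')(5), Function('Z')(a)), 2) = Pow(Add(-54, Add(Rational(23, 2), Pow(-2, 2), Mul(Rational(-25, 2), -2))), 2) = Pow(Add(-54, Add(Rational(23, 2), 4, 25)), 2) = Pow(Add(-54, Rational(81, 2)), 2) = Pow(Rational(-27, 2), 2) = Rational(729, 4)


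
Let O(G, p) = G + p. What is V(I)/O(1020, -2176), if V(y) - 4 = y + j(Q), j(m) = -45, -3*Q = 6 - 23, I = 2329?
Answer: -572/289 ≈ -1.9792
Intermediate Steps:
Q = 17/3 (Q = -(6 - 23)/3 = -⅓*(-17) = 17/3 ≈ 5.6667)
V(y) = -41 + y (V(y) = 4 + (y - 45) = 4 + (-45 + y) = -41 + y)
V(I)/O(1020, -2176) = (-41 + 2329)/(1020 - 2176) = 2288/(-1156) = 2288*(-1/1156) = -572/289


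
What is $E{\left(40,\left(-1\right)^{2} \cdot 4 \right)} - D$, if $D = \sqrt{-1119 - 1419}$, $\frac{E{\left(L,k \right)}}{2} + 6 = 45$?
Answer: $78 - 3 i \sqrt{282} \approx 78.0 - 50.379 i$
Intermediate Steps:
$E{\left(L,k \right)} = 78$ ($E{\left(L,k \right)} = -12 + 2 \cdot 45 = -12 + 90 = 78$)
$D = 3 i \sqrt{282}$ ($D = \sqrt{-2538} = 3 i \sqrt{282} \approx 50.379 i$)
$E{\left(40,\left(-1\right)^{2} \cdot 4 \right)} - D = 78 - 3 i \sqrt{282}$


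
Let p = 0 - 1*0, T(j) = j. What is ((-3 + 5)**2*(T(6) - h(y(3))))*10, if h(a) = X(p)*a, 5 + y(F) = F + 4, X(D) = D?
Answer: 240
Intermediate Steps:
p = 0 (p = 0 + 0 = 0)
y(F) = -1 + F (y(F) = -5 + (F + 4) = -5 + (4 + F) = -1 + F)
h(a) = 0 (h(a) = 0*a = 0)
((-3 + 5)**2*(T(6) - h(y(3))))*10 = ((-3 + 5)**2*(6 - 1*0))*10 = (2**2*(6 + 0))*10 = (4*6)*10 = 24*10 = 240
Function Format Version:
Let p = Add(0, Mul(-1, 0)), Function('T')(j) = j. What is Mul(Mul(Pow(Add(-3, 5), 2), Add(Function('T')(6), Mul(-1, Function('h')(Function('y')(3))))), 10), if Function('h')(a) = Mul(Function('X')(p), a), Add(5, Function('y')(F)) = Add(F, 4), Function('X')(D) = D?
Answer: 240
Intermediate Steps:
p = 0 (p = Add(0, 0) = 0)
Function('y')(F) = Add(-1, F) (Function('y')(F) = Add(-5, Add(F, 4)) = Add(-5, Add(4, F)) = Add(-1, F))
Function('h')(a) = 0 (Function('h')(a) = Mul(0, a) = 0)
Mul(Mul(Pow(Add(-3, 5), 2), Add(Function('T')(6), Mul(-1, Function('h')(Function('y')(3))))), 10) = Mul(Mul(Pow(Add(-3, 5), 2), Add(6, Mul(-1, 0))), 10) = Mul(Mul(Pow(2, 2), Add(6, 0)), 10) = Mul(Mul(4, 6), 10) = Mul(24, 10) = 240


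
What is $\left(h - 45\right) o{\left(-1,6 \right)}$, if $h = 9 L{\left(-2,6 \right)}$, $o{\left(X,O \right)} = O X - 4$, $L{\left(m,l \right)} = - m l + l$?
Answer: $-1170$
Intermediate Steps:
$L{\left(m,l \right)} = l - l m$ ($L{\left(m,l \right)} = - l m + l = l - l m$)
$o{\left(X,O \right)} = -4 + O X$
$h = 162$ ($h = 9 \cdot 6 \left(1 - -2\right) = 9 \cdot 6 \left(1 + 2\right) = 9 \cdot 6 \cdot 3 = 9 \cdot 18 = 162$)
$\left(h - 45\right) o{\left(-1,6 \right)} = \left(162 - 45\right) \left(-4 + 6 \left(-1\right)\right) = 117 \left(-4 - 6\right) = 117 \left(-10\right) = -1170$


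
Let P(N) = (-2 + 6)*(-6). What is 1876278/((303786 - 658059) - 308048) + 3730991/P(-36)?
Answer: -2471158720783/15895704 ≈ -1.5546e+5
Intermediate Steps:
P(N) = -24 (P(N) = 4*(-6) = -24)
1876278/((303786 - 658059) - 308048) + 3730991/P(-36) = 1876278/((303786 - 658059) - 308048) + 3730991/(-24) = 1876278/(-354273 - 308048) + 3730991*(-1/24) = 1876278/(-662321) - 3730991/24 = 1876278*(-1/662321) - 3730991/24 = -1876278/662321 - 3730991/24 = -2471158720783/15895704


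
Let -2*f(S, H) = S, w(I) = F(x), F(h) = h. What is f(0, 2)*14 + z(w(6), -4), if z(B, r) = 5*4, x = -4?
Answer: 20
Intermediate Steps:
w(I) = -4
f(S, H) = -S/2
z(B, r) = 20
f(0, 2)*14 + z(w(6), -4) = -1/2*0*14 + 20 = 0*14 + 20 = 0 + 20 = 20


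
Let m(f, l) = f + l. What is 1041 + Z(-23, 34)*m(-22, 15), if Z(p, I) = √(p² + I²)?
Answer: 1041 - 7*√1685 ≈ 753.66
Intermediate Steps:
Z(p, I) = √(I² + p²)
1041 + Z(-23, 34)*m(-22, 15) = 1041 + √(34² + (-23)²)*(-22 + 15) = 1041 + √(1156 + 529)*(-7) = 1041 + √1685*(-7) = 1041 - 7*√1685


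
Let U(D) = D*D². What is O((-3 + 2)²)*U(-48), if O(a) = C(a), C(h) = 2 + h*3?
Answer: -552960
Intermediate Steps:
U(D) = D³
C(h) = 2 + 3*h
O(a) = 2 + 3*a
O((-3 + 2)²)*U(-48) = (2 + 3*(-3 + 2)²)*(-48)³ = (2 + 3*(-1)²)*(-110592) = (2 + 3*1)*(-110592) = (2 + 3)*(-110592) = 5*(-110592) = -552960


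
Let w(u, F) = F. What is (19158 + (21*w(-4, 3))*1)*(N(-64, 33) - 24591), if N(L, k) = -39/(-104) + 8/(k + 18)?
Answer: -64280860777/136 ≈ -4.7265e+8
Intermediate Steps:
N(L, k) = 3/8 + 8/(18 + k) (N(L, k) = -39*(-1/104) + 8/(18 + k) = 3/8 + 8/(18 + k))
(19158 + (21*w(-4, 3))*1)*(N(-64, 33) - 24591) = (19158 + (21*3)*1)*((118 + 3*33)/(8*(18 + 33)) - 24591) = (19158 + 63*1)*((⅛)*(118 + 99)/51 - 24591) = (19158 + 63)*((⅛)*(1/51)*217 - 24591) = 19221*(217/408 - 24591) = 19221*(-10032911/408) = -64280860777/136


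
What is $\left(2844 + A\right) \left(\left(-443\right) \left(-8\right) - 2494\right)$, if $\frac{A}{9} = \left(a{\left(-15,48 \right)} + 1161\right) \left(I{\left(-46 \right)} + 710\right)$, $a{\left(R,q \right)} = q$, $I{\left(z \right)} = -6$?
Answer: $8046221400$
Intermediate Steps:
$A = 7660224$ ($A = 9 \left(48 + 1161\right) \left(-6 + 710\right) = 9 \cdot 1209 \cdot 704 = 9 \cdot 851136 = 7660224$)
$\left(2844 + A\right) \left(\left(-443\right) \left(-8\right) - 2494\right) = \left(2844 + 7660224\right) \left(\left(-443\right) \left(-8\right) - 2494\right) = 7663068 \left(3544 - 2494\right) = 7663068 \cdot 1050 = 8046221400$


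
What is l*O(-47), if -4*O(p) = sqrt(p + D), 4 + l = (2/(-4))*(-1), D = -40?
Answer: 7*I*sqrt(87)/8 ≈ 8.1615*I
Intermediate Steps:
l = -7/2 (l = -4 + (2/(-4))*(-1) = -4 + (2*(-1/4))*(-1) = -4 - 1/2*(-1) = -4 + 1/2 = -7/2 ≈ -3.5000)
O(p) = -sqrt(-40 + p)/4 (O(p) = -sqrt(p - 40)/4 = -sqrt(-40 + p)/4)
l*O(-47) = -(-7)*sqrt(-40 - 47)/8 = -(-7)*sqrt(-87)/8 = -(-7)*I*sqrt(87)/8 = 7*I*sqrt(87)/8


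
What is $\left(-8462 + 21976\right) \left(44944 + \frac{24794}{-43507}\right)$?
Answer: $\frac{26424651442396}{43507} \approx 6.0737 \cdot 10^{8}$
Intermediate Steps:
$\left(-8462 + 21976\right) \left(44944 + \frac{24794}{-43507}\right) = 13514 \left(44944 + 24794 \left(- \frac{1}{43507}\right)\right) = 13514 \left(44944 - \frac{24794}{43507}\right) = 13514 \cdot \frac{1955353814}{43507} = \frac{26424651442396}{43507}$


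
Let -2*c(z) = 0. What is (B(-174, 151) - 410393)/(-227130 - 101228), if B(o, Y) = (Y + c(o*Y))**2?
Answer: 193796/164179 ≈ 1.1804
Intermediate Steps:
c(z) = 0 (c(z) = -1/2*0 = 0)
B(o, Y) = Y**2 (B(o, Y) = (Y + 0)**2 = Y**2)
(B(-174, 151) - 410393)/(-227130 - 101228) = (151**2 - 410393)/(-227130 - 101228) = (22801 - 410393)/(-328358) = -387592*(-1/328358) = 193796/164179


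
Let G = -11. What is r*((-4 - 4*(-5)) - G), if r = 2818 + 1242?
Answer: 109620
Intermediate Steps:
r = 4060
r*((-4 - 4*(-5)) - G) = 4060*((-4 - 4*(-5)) - 1*(-11)) = 4060*((-4 + 20) + 11) = 4060*(16 + 11) = 4060*27 = 109620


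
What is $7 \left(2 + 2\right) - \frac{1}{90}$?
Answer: $\frac{2519}{90} \approx 27.989$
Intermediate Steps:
$7 \left(2 + 2\right) - \frac{1}{90} = 7 \cdot 4 - \frac{1}{90} = 28 - \frac{1}{90} = \frac{2519}{90}$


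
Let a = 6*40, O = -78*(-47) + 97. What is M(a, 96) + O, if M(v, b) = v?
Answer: 4003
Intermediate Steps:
O = 3763 (O = 3666 + 97 = 3763)
a = 240
M(a, 96) + O = 240 + 3763 = 4003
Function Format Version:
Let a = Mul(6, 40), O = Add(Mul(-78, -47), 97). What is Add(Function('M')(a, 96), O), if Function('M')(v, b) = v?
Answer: 4003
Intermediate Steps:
O = 3763 (O = Add(3666, 97) = 3763)
a = 240
Add(Function('M')(a, 96), O) = Add(240, 3763) = 4003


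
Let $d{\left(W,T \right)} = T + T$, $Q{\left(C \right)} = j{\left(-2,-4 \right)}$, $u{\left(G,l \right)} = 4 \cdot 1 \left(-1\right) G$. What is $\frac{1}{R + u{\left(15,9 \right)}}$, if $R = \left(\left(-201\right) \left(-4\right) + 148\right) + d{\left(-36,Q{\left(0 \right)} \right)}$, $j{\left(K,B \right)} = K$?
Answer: $\frac{1}{888} \approx 0.0011261$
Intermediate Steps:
$u{\left(G,l \right)} = - 4 G$ ($u{\left(G,l \right)} = 4 \left(- G\right) = - 4 G$)
$Q{\left(C \right)} = -2$
$d{\left(W,T \right)} = 2 T$
$R = 948$ ($R = \left(\left(-201\right) \left(-4\right) + 148\right) + 2 \left(-2\right) = \left(804 + 148\right) - 4 = 952 - 4 = 948$)
$\frac{1}{R + u{\left(15,9 \right)}} = \frac{1}{948 - 60} = \frac{1}{888}$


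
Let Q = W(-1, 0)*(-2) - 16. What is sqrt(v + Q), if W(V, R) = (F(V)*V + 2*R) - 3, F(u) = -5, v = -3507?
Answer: I*sqrt(3527) ≈ 59.389*I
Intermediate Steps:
W(V, R) = -3 - 5*V + 2*R (W(V, R) = (-5*V + 2*R) - 3 = -3 - 5*V + 2*R)
Q = -20 (Q = (-3 - 5*(-1) + 2*0)*(-2) - 16 = (-3 + 5 + 0)*(-2) - 16 = 2*(-2) - 16 = -4 - 16 = -20)
sqrt(v + Q) = sqrt(-3507 - 20) = sqrt(-3527) = I*sqrt(3527)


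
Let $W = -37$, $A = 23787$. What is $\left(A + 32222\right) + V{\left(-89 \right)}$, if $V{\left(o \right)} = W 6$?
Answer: $55787$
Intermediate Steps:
$V{\left(o \right)} = -222$ ($V{\left(o \right)} = \left(-37\right) 6 = -222$)
$\left(A + 32222\right) + V{\left(-89 \right)} = \left(23787 + 32222\right) - 222 = 56009 - 222 = 55787$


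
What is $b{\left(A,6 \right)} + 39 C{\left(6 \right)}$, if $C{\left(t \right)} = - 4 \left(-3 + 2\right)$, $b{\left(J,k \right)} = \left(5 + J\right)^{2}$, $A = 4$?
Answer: $237$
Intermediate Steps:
$C{\left(t \right)} = 4$ ($C{\left(t \right)} = \left(-4\right) \left(-1\right) = 4$)
$b{\left(A,6 \right)} + 39 C{\left(6 \right)} = \left(5 + 4\right)^{2} + 39 \cdot 4 = 9^{2} + 156 = 81 + 156 = 237$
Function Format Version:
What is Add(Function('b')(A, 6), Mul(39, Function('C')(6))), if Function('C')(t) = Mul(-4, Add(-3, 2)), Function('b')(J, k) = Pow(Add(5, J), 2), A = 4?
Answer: 237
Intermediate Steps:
Function('C')(t) = 4 (Function('C')(t) = Mul(-4, -1) = 4)
Add(Function('b')(A, 6), Mul(39, Function('C')(6))) = Add(Pow(Add(5, 4), 2), Mul(39, 4)) = Add(Pow(9, 2), 156) = Add(81, 156) = 237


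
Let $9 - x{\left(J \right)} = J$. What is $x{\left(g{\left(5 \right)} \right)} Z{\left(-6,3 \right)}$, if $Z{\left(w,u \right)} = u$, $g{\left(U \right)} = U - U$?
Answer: $27$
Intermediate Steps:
$g{\left(U \right)} = 0$
$x{\left(J \right)} = 9 - J$
$x{\left(g{\left(5 \right)} \right)} Z{\left(-6,3 \right)} = \left(9 - 0\right) 3 = \left(9 + 0\right) 3 = 9 \cdot 3 = 27$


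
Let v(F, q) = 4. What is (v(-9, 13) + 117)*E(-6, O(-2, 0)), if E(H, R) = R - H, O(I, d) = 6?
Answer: 1452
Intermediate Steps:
(v(-9, 13) + 117)*E(-6, O(-2, 0)) = (4 + 117)*(6 - 1*(-6)) = 121*(6 + 6) = 121*12 = 1452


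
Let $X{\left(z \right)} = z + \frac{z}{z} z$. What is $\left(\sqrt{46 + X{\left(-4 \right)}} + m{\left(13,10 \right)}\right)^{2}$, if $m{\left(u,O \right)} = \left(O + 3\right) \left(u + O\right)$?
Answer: $\left(299 + \sqrt{38}\right)^{2} \approx 93125.0$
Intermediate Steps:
$m{\left(u,O \right)} = \left(3 + O\right) \left(O + u\right)$
$X{\left(z \right)} = 2 z$ ($X{\left(z \right)} = z + 1 z = z + z = 2 z$)
$\left(\sqrt{46 + X{\left(-4 \right)}} + m{\left(13,10 \right)}\right)^{2} = \left(\sqrt{46 + 2 \left(-4\right)} + \left(10^{2} + 3 \cdot 10 + 3 \cdot 13 + 10 \cdot 13\right)\right)^{2} = \left(\sqrt{46 - 8} + \left(100 + 30 + 39 + 130\right)\right)^{2} = \left(\sqrt{38} + 299\right)^{2} = \left(299 + \sqrt{38}\right)^{2}$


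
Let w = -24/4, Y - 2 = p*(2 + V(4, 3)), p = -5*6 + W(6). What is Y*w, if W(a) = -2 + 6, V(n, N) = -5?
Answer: -480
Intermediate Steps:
W(a) = 4
p = -26 (p = -5*6 + 4 = -30 + 4 = -26)
Y = 80 (Y = 2 - 26*(2 - 5) = 2 - 26*(-3) = 2 + 78 = 80)
w = -6 (w = -24*1/4 = -6)
Y*w = 80*(-6) = -480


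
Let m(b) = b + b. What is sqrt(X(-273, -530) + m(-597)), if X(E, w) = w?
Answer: 2*I*sqrt(431) ≈ 41.521*I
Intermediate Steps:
m(b) = 2*b
sqrt(X(-273, -530) + m(-597)) = sqrt(-530 + 2*(-597)) = sqrt(-530 - 1194) = sqrt(-1724) = 2*I*sqrt(431)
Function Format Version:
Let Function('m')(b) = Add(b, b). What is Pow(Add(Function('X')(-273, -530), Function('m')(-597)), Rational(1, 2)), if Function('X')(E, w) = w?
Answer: Mul(2, I, Pow(431, Rational(1, 2))) ≈ Mul(41.521, I)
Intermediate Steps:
Function('m')(b) = Mul(2, b)
Pow(Add(Function('X')(-273, -530), Function('m')(-597)), Rational(1, 2)) = Pow(Add(-530, Mul(2, -597)), Rational(1, 2)) = Pow(Add(-530, -1194), Rational(1, 2)) = Pow(-1724, Rational(1, 2)) = Mul(2, I, Pow(431, Rational(1, 2)))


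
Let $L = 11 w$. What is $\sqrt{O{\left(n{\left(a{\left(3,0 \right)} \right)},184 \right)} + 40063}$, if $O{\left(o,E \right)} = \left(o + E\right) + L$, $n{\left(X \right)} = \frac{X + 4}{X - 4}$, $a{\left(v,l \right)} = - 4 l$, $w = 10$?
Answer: $6 \sqrt{1121} \approx 200.89$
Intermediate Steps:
$L = 110$ ($L = 11 \cdot 10 = 110$)
$n{\left(X \right)} = \frac{4 + X}{-4 + X}$
$O{\left(o,E \right)} = 110 + E + o$ ($O{\left(o,E \right)} = \left(o + E\right) + 110 = \left(E + o\right) + 110 = 110 + E + o$)
$\sqrt{O{\left(n{\left(a{\left(3,0 \right)} \right)},184 \right)} + 40063} = \sqrt{\left(110 + 184 + \frac{4 - 0}{-4 - 0}\right) + 40063} = \sqrt{\left(110 + 184 + \frac{4 + 0}{-4 + 0}\right) + 40063} = \sqrt{\left(110 + 184 + \frac{1}{-4} \cdot 4\right) + 40063} = \sqrt{\left(110 + 184 - 1\right) + 40063} = \sqrt{293 + 40063} = \sqrt{40356} = 6 \sqrt{1121}$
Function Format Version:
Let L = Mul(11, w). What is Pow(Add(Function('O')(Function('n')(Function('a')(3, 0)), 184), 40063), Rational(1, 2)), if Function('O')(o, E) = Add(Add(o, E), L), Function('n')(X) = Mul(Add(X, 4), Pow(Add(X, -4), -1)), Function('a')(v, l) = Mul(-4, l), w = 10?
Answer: Mul(6, Pow(1121, Rational(1, 2))) ≈ 200.89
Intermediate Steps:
L = 110 (L = Mul(11, 10) = 110)
Function('n')(X) = Mul(Pow(Add(-4, X), -1), Add(4, X)) (Function('n')(X) = Mul(Add(4, X), Pow(Add(-4, X), -1)) = Mul(Pow(Add(-4, X), -1), Add(4, X)))
Function('O')(o, E) = Add(110, E, o) (Function('O')(o, E) = Add(Add(o, E), 110) = Add(Add(E, o), 110) = Add(110, E, o))
Pow(Add(Function('O')(Function('n')(Function('a')(3, 0)), 184), 40063), Rational(1, 2)) = Pow(Add(Add(110, 184, Mul(Pow(Add(-4, Mul(-4, 0)), -1), Add(4, Mul(-4, 0)))), 40063), Rational(1, 2)) = Pow(Add(Add(110, 184, Mul(Pow(Add(-4, 0), -1), Add(4, 0))), 40063), Rational(1, 2)) = Pow(Add(Add(110, 184, Mul(Pow(-4, -1), 4)), 40063), Rational(1, 2)) = Pow(Add(Add(110, 184, Mul(Rational(-1, 4), 4)), 40063), Rational(1, 2)) = Pow(Add(Add(110, 184, -1), 40063), Rational(1, 2)) = Pow(Add(293, 40063), Rational(1, 2)) = Pow(40356, Rational(1, 2)) = Mul(6, Pow(1121, Rational(1, 2)))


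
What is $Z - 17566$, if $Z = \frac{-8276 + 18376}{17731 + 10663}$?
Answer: $- \frac{249379452}{14197} \approx -17566.0$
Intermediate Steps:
$Z = \frac{5050}{14197}$ ($Z = \frac{10100}{28394} = 10100 \cdot \frac{1}{28394} = \frac{5050}{14197} \approx 0.35571$)
$Z - 17566 = \frac{5050}{14197} - 17566 = - \frac{249379452}{14197}$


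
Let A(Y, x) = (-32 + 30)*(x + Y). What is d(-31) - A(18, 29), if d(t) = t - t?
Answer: 94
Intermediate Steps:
d(t) = 0
A(Y, x) = -2*Y - 2*x (A(Y, x) = -2*(Y + x) = -2*Y - 2*x)
d(-31) - A(18, 29) = 0 - (-2*18 - 2*29) = 0 - (-36 - 58) = 0 - 1*(-94) = 0 + 94 = 94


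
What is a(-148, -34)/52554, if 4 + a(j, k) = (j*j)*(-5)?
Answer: -18254/8759 ≈ -2.0840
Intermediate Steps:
a(j, k) = -4 - 5*j² (a(j, k) = -4 + (j*j)*(-5) = -4 + j²*(-5) = -4 - 5*j²)
a(-148, -34)/52554 = (-4 - 5*(-148)²)/52554 = (-4 - 5*21904)*(1/52554) = (-4 - 109520)*(1/52554) = -109524*1/52554 = -18254/8759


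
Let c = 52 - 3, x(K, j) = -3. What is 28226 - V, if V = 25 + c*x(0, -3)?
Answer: 28348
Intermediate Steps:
c = 49
V = -122 (V = 25 + 49*(-3) = 25 - 147 = -122)
28226 - V = 28226 - 1*(-122) = 28226 + 122 = 28348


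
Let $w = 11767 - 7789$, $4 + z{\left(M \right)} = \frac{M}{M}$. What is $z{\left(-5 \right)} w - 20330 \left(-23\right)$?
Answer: $455656$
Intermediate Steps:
$z{\left(M \right)} = -3$ ($z{\left(M \right)} = -4 + \frac{M}{M} = -4 + 1 = -3$)
$w = 3978$ ($w = 11767 - 7789 = 3978$)
$z{\left(-5 \right)} w - 20330 \left(-23\right) = \left(-3\right) 3978 - 20330 \left(-23\right) = -11934 - -467590 = -11934 + 467590 = 455656$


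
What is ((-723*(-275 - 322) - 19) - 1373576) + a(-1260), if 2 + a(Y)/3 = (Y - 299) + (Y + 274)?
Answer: -949605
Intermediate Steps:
a(Y) = -81 + 6*Y (a(Y) = -6 + 3*((Y - 299) + (Y + 274)) = -6 + 3*((-299 + Y) + (274 + Y)) = -6 + 3*(-25 + 2*Y) = -6 + (-75 + 6*Y) = -81 + 6*Y)
((-723*(-275 - 322) - 19) - 1373576) + a(-1260) = ((-723*(-275 - 322) - 19) - 1373576) + (-81 + 6*(-1260)) = ((-723*(-597) - 19) - 1373576) + (-81 - 7560) = ((431631 - 19) - 1373576) - 7641 = (431612 - 1373576) - 7641 = -941964 - 7641 = -949605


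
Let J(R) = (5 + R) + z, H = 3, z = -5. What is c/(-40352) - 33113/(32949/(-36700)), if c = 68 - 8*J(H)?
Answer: 12259412382361/332389512 ≈ 36883.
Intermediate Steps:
J(R) = R (J(R) = (5 + R) - 5 = R)
c = 44 (c = 68 - 8*3 = 68 - 24 = 44)
c/(-40352) - 33113/(32949/(-36700)) = 44/(-40352) - 33113/(32949/(-36700)) = 44*(-1/40352) - 33113/(32949*(-1/36700)) = -11/10088 - 33113/(-32949/36700) = -11/10088 - 33113*(-36700/32949) = -11/10088 + 1215247100/32949 = 12259412382361/332389512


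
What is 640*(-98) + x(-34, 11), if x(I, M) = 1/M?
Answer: -689919/11 ≈ -62720.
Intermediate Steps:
640*(-98) + x(-34, 11) = 640*(-98) + 1/11 = -62720 + 1/11 = -689919/11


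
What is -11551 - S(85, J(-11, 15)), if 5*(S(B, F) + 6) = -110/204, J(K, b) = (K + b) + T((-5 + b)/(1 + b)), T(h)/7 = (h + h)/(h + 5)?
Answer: -1177579/102 ≈ -11545.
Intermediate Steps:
T(h) = 14*h/(5 + h) (T(h) = 7*((h + h)/(h + 5)) = 7*((2*h)/(5 + h)) = 7*(2*h/(5 + h)) = 14*h/(5 + h))
J(K, b) = K + b + 14*(-5 + b)/((1 + b)*(5 + (-5 + b)/(1 + b))) (J(K, b) = (K + b) + 14*((-5 + b)/(1 + b))/(5 + (-5 + b)/(1 + b)) = (K + b) + 14*(-5 + b)/((1 + b)*(5 + (-5 + b)/(1 + b))) = K + b + 14*(-5 + b)/((1 + b)*(5 + (-5 + b)/(1 + b))))
S(B, F) = -623/102 (S(B, F) = -6 + (-110/204)/5 = -6 + (-110*1/204)/5 = -6 + (1/5)*(-55/102) = -6 - 11/102 = -623/102)
-11551 - S(85, J(-11, 15)) = -11551 - 1*(-623/102) = -11551 + 623/102 = -1177579/102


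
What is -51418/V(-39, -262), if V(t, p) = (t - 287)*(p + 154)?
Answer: -25709/17604 ≈ -1.4604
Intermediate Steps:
V(t, p) = (-287 + t)*(154 + p)
-51418/V(-39, -262) = -51418/(-44198 - 287*(-262) + 154*(-39) - 262*(-39)) = -51418/(-44198 + 75194 - 6006 + 10218) = -51418/35208 = -51418*1/35208 = -25709/17604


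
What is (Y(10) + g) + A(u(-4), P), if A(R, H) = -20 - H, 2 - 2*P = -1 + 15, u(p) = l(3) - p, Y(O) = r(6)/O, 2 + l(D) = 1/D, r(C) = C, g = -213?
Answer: -1132/5 ≈ -226.40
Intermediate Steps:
l(D) = -2 + 1/D
Y(O) = 6/O
u(p) = -5/3 - p (u(p) = (-2 + 1/3) - p = -5/3 - p)
P = -6 (P = 1 - (-1 + 15)/2 = 1 - 1/2*14 = 1 - 7 = -6)
(Y(10) + g) + A(u(-4), P) = (6/10 - 213) + (-20 - 1*(-6)) = (6*(1/10) - 213) + (-20 + 6) = (3/5 - 213) - 14 = -1062/5 - 14 = -1132/5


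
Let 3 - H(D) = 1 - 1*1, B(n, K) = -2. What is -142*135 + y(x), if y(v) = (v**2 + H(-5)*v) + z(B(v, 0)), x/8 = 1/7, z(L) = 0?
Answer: -939098/49 ≈ -19165.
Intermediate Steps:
x = 8/7 ≈ 1.1429
H(D) = 3 (H(D) = 3 - (1 - 1*1) = 3 - (1 - 1) = 3 - 1*0 = 3 + 0 = 3)
y(v) = v**2 + 3*v (y(v) = (v**2 + 3*v) + 0 = v**2 + 3*v)
-142*135 + y(x) = -142*135 + 8*(3 + 8/7)/7 = -19170 + (8/7)*(29/7) = -19170 + 232/49 = -939098/49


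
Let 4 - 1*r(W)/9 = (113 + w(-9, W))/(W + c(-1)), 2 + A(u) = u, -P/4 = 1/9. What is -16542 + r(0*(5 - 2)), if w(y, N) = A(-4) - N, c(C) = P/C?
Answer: -74691/4 ≈ -18673.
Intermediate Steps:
P = -4/9 ≈ -0.44444
A(u) = -2 + u
c(C) = -4/(9*C)
w(y, N) = -6 - N (w(y, N) = (-2 - 4) - N = -6 - N)
r(W) = 36 - 9*(107 - W)/(4/9 + W) (r(W) = 36 - 9*(113 + (-6 - W))/(W - 4/9/(-1)) = 36 - 9*(107 - W)/(W - 4/9*(-1)) = 36 - 9*(107 - W)/(W + 4/9) = 36 - 9*(107 - W)/(4/9 + W))
-16542 + r(0*(5 - 2)) = -16542 + 9*(-947 + 45*(0*(5 - 2)))/(4 + 9*(0*(5 - 2))) = -16542 + 9*(-947 + 45*(0*3))/(4 + 9*(0*3)) = -16542 + 9*(-947 + 45*0)/(4 + 9*0) = -16542 + 9*(-947 + 0)/(4 + 0) = -16542 + 9*(-947)/4 = -16542 + 9*(¼)*(-947) = -16542 - 8523/4 = -74691/4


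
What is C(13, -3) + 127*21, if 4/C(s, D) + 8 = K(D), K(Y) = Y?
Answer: 29333/11 ≈ 2666.6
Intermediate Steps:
C(s, D) = 4/(-8 + D)
C(13, -3) + 127*21 = 4/(-8 - 3) + 127*21 = 4/(-11) + 2667 = 4*(-1/11) + 2667 = -4/11 + 2667 = 29333/11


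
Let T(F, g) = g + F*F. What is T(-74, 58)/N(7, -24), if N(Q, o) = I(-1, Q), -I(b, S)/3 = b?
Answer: 5534/3 ≈ 1844.7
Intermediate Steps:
T(F, g) = g + F²
I(b, S) = -3*b
N(Q, o) = 3 (N(Q, o) = -3*(-1) = 3)
T(-74, 58)/N(7, -24) = (58 + (-74)²)/3 = (58 + 5476)*(⅓) = 5534*(⅓) = 5534/3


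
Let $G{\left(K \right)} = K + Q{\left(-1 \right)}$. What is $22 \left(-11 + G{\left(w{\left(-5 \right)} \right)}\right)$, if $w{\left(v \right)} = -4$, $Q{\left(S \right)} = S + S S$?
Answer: $-330$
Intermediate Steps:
$Q{\left(S \right)} = S + S^{2}$
$G{\left(K \right)} = K$ ($G{\left(K \right)} = K - \left(1 - 1\right) = K - 0 = K + 0 = K$)
$22 \left(-11 + G{\left(w{\left(-5 \right)} \right)}\right) = 22 \left(-11 - 4\right) = 22 \left(-15\right) = -330$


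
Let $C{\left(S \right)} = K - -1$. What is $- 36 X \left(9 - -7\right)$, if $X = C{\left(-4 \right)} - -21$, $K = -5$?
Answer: $-9792$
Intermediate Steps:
$C{\left(S \right)} = -4$ ($C{\left(S \right)} = -5 - -1 = -5 + 1 = -4$)
$X = 17$ ($X = -4 - -21 = -4 + 21 = 17$)
$- 36 X \left(9 - -7\right) = \left(-36\right) 17 \left(9 - -7\right) = - 612 \left(9 + 7\right) = \left(-612\right) 16 = -9792$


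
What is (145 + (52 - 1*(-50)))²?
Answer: 61009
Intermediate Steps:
(145 + (52 - 1*(-50)))² = (145 + (52 + 50))² = (145 + 102)² = 247² = 61009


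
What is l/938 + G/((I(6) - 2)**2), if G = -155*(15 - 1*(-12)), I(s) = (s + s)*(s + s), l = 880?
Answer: 6909395/9456916 ≈ 0.73062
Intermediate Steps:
I(s) = 4*s**2 (I(s) = (2*s)*(2*s) = 4*s**2)
G = -4185 (G = -155*(15 + 12) = -155*27 = -4185)
l/938 + G/((I(6) - 2)**2) = 880/938 - 4185/(4*6**2 - 2)**2 = 880*(1/938) - 4185/(4*36 - 2)**2 = 440/469 - 4185/(144 - 2)**2 = 440/469 - 4185/(142**2) = 440/469 - 4185/20164 = 6909395/9456916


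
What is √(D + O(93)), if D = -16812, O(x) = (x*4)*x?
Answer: 6*√494 ≈ 133.36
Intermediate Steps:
O(x) = 4*x² (O(x) = (4*x)*x = 4*x²)
√(D + O(93)) = √(-16812 + 4*93²) = √(-16812 + 4*8649) = √(-16812 + 34596) = √17784 = 6*√494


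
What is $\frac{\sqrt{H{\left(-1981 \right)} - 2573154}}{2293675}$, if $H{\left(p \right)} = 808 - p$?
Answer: $\frac{i \sqrt{2570365}}{2293675} \approx 0.00069898 i$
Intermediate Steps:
$\frac{\sqrt{H{\left(-1981 \right)} - 2573154}}{2293675} = \frac{\sqrt{\left(808 - -1981\right) - 2573154}}{2293675} = \sqrt{\left(808 + 1981\right) - 2573154} \cdot \frac{1}{2293675} = \sqrt{2789 - 2573154} \cdot \frac{1}{2293675} = \sqrt{-2570365} \cdot \frac{1}{2293675} = i \sqrt{2570365} \cdot \frac{1}{2293675} = \frac{i \sqrt{2570365}}{2293675}$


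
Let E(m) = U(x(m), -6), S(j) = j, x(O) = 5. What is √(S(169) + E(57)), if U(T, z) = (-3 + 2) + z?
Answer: 9*√2 ≈ 12.728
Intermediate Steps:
U(T, z) = -1 + z
E(m) = -7 (E(m) = -1 - 6 = -7)
√(S(169) + E(57)) = √(169 - 7) = √162 = 9*√2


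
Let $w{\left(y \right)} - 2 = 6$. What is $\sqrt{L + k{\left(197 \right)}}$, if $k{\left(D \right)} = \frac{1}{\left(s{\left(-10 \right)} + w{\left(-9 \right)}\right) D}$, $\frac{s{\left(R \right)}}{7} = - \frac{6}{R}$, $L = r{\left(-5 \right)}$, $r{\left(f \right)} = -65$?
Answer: $\frac{10 i \sqrt{93864787}}{12017} \approx 8.0622 i$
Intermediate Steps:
$L = -65$
$w{\left(y \right)} = 8$ ($w{\left(y \right)} = 2 + 6 = 8$)
$s{\left(R \right)} = - \frac{42}{R}$ ($s{\left(R \right)} = 7 \left(- \frac{6}{R}\right) = - \frac{42}{R}$)
$k{\left(D \right)} = \frac{5}{61 D}$ ($k{\left(D \right)} = \frac{1}{\left(- \frac{42}{-10} + 8\right) D} = \frac{1}{\left(\left(-42\right) \left(- \frac{1}{10}\right) + 8\right) D} = \frac{1}{\left(\frac{21}{5} + 8\right) D} = \frac{1}{\frac{61}{5} D} = \frac{5}{61 D}$)
$\sqrt{L + k{\left(197 \right)}} = \sqrt{-65 + \frac{5}{61 \cdot 197}} = \sqrt{-65 + \frac{5}{61} \cdot \frac{1}{197}} = \sqrt{-65 + \frac{5}{12017}} = \sqrt{- \frac{781100}{12017}} = \frac{10 i \sqrt{93864787}}{12017}$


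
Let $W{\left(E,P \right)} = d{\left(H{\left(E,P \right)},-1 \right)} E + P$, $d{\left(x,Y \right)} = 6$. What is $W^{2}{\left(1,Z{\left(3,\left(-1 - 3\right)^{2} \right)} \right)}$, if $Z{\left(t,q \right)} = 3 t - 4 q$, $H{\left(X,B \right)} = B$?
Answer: $2401$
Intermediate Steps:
$Z{\left(t,q \right)} = - 4 q + 3 t$
$W{\left(E,P \right)} = P + 6 E$ ($W{\left(E,P \right)} = 6 E + P = P + 6 E$)
$W^{2}{\left(1,Z{\left(3,\left(-1 - 3\right)^{2} \right)} \right)} = \left(\left(- 4 \left(-1 - 3\right)^{2} + 3 \cdot 3\right) + 6 \cdot 1\right)^{2} = \left(\left(- 4 \left(-4\right)^{2} + 9\right) + 6\right)^{2} = \left(\left(\left(-4\right) 16 + 9\right) + 6\right)^{2} = \left(\left(-64 + 9\right) + 6\right)^{2} = \left(-55 + 6\right)^{2} = \left(-49\right)^{2} = 2401$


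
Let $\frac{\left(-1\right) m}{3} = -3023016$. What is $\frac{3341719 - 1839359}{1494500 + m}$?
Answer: $\frac{375590}{2640887} \approx 0.14222$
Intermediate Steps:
$m = 9069048$ ($m = \left(-3\right) \left(-3023016\right) = 9069048$)
$\frac{3341719 - 1839359}{1494500 + m} = \frac{3341719 - 1839359}{1494500 + 9069048} = \frac{1502360}{10563548} = 1502360 \cdot \frac{1}{10563548} = \frac{375590}{2640887}$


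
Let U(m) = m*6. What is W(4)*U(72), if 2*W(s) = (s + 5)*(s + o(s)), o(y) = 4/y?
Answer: 9720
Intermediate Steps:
U(m) = 6*m
W(s) = (5 + s)*(s + 4/s)/2 (W(s) = ((s + 5)*(s + 4/s))/2 = ((5 + s)*(s + 4/s))/2 = (5 + s)*(s + 4/s)/2)
W(4)*U(72) = ((½)*(20 + 4*(4 + 4² + 5*4))/4)*(6*72) = ((½)*(¼)*(20 + 4*(4 + 16 + 20)))*432 = ((½)*(¼)*(20 + 4*40))*432 = ((½)*(¼)*(20 + 160))*432 = ((½)*(¼)*180)*432 = (45/2)*432 = 9720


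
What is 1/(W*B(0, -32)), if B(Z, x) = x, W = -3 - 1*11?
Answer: 1/448 ≈ 0.0022321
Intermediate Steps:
W = -14 (W = -3 - 11 = -14)
1/(W*B(0, -32)) = 1/(-14*(-32)) = 1/448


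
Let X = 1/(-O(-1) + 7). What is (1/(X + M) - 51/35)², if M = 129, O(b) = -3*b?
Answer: 687855529/327429025 ≈ 2.1008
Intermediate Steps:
X = ¼ (X = 1/(-(-3)*(-1) + 7) = 1/(-1*3 + 7) = 1/(-3 + 7) = 1/4 = ¼ ≈ 0.25000)
(1/(X + M) - 51/35)² = (1/(¼ + 129) - 51/35)² = (1/(517/4) - 51/35)² = (4/517 - 1*51/35)² = (4/517 - 51/35)² = (-26227/18095)² = 687855529/327429025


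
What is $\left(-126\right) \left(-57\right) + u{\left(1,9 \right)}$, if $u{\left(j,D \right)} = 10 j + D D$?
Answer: $7273$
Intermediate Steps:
$u{\left(j,D \right)} = D^{2} + 10 j$ ($u{\left(j,D \right)} = 10 j + D^{2} = D^{2} + 10 j$)
$\left(-126\right) \left(-57\right) + u{\left(1,9 \right)} = \left(-126\right) \left(-57\right) + \left(9^{2} + 10 \cdot 1\right) = 7182 + \left(81 + 10\right) = 7182 + 91 = 7273$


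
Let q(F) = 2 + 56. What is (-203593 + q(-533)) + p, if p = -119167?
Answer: -322702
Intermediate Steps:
q(F) = 58
(-203593 + q(-533)) + p = (-203593 + 58) - 119167 = -203535 - 119167 = -322702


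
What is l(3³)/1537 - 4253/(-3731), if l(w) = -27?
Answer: 6436124/5734547 ≈ 1.1223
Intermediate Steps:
l(3³)/1537 - 4253/(-3731) = -27/1537 - 4253/(-3731) = -27*1/1537 - 4253*(-1/3731) = -27/1537 + 4253/3731 = 6436124/5734547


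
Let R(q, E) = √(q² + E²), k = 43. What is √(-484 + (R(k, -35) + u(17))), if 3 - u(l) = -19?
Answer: √(-462 + √3074) ≈ 20.163*I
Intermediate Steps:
u(l) = 22 (u(l) = 3 - 1*(-19) = 3 + 19 = 22)
R(q, E) = √(E² + q²)
√(-484 + (R(k, -35) + u(17))) = √(-484 + (√((-35)² + 43²) + 22)) = √(-484 + (√(1225 + 1849) + 22)) = √(-484 + (√3074 + 22)) = √(-484 + (22 + √3074)) = √(-462 + √3074)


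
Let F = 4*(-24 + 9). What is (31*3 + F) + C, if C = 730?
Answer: 763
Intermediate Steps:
F = -60 (F = 4*(-15) = -60)
(31*3 + F) + C = (31*3 - 60) + 730 = (93 - 60) + 730 = 33 + 730 = 763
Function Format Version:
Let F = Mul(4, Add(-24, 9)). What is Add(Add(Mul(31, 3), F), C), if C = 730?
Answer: 763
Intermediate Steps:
F = -60 (F = Mul(4, -15) = -60)
Add(Add(Mul(31, 3), F), C) = Add(Add(Mul(31, 3), -60), 730) = Add(Add(93, -60), 730) = Add(33, 730) = 763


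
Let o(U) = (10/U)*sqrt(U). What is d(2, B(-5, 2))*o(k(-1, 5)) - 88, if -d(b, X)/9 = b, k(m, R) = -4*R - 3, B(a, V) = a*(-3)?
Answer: -88 + 180*I*sqrt(23)/23 ≈ -88.0 + 37.533*I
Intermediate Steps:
B(a, V) = -3*a
k(m, R) = -3 - 4*R
d(b, X) = -9*b
o(U) = 10/sqrt(U)
d(2, B(-5, 2))*o(k(-1, 5)) - 88 = (-9*2)*(10/sqrt(-3 - 4*5)) - 88 = -180/sqrt(-3 - 20) - 88 = -180/sqrt(-23) - 88 = -180*(-I*sqrt(23)/23) - 88 = -(-180)*I*sqrt(23)/23 - 88 = 180*I*sqrt(23)/23 - 88 = -88 + 180*I*sqrt(23)/23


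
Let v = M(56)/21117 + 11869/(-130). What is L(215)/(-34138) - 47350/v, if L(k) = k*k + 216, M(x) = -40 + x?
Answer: 340447064394499/658169067218 ≈ 517.26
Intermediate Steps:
L(k) = 216 + k**2 (L(k) = k**2 + 216 = 216 + k**2)
v = -19279661/211170 (v = (-40 + 56)/21117 + 11869/(-130) = 16*(1/21117) + 11869*(-1/130) = 16/21117 - 913/10 = -19279661/211170 ≈ -91.299)
L(215)/(-34138) - 47350/v = (216 + 215**2)/(-34138) - 47350/(-19279661/211170) = (216 + 46225)*(-1/34138) - 47350*(-211170/19279661) = 46441*(-1/34138) + 9998899500/19279661 = -46441/34138 + 9998899500/19279661 = 340447064394499/658169067218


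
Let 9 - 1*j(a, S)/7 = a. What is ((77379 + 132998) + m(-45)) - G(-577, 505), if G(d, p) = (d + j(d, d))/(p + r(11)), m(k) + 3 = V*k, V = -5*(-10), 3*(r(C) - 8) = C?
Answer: 12903265/62 ≈ 2.0812e+5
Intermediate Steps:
r(C) = 8 + C/3
V = 50
j(a, S) = 63 - 7*a
m(k) = -3 + 50*k
G(d, p) = (63 - 6*d)/(35/3 + p) (G(d, p) = (d + (63 - 7*d))/(p + (8 + (1/3)*11)) = (63 - 6*d)/(p + (8 + 11/3)) = (63 - 6*d)/(p + 35/3) = (63 - 6*d)/(35/3 + p))
((77379 + 132998) + m(-45)) - G(-577, 505) = ((77379 + 132998) + (-3 + 50*(-45))) - 9*(21 - 2*(-577))/(35 + 3*505) = (210377 + (-3 - 2250)) - 9*(21 + 1154)/(35 + 1515) = (210377 - 2253) - 9*1175/1550 = 208124 - 9*1175/1550 = 208124 - 1*423/62 = 208124 - 423/62 = 12903265/62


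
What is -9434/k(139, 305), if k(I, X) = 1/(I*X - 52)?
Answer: -399463862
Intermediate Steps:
k(I, X) = 1/(-52 + I*X)
-9434/k(139, 305) = -9434/(1/(-52 + 139*305)) = -9434/(1/(-52 + 42395)) = -9434/(1/42343) = -9434/1/42343 = -9434*42343 = -399463862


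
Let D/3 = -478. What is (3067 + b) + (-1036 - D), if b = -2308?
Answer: 1157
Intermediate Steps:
D = -1434 (D = 3*(-478) = -1434)
(3067 + b) + (-1036 - D) = (3067 - 2308) + (-1036 - 1*(-1434)) = 759 + (-1036 + 1434) = 759 + 398 = 1157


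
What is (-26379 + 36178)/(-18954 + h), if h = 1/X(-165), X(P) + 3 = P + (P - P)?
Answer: -1646232/3184273 ≈ -0.51699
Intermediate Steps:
X(P) = -3 + P (X(P) = -3 + (P + (P - P)) = -3 + (P + 0) = -3 + P)
h = -1/168 (h = 1/(-3 - 165) = 1/(-168) = -1/168 ≈ -0.0059524)
(-26379 + 36178)/(-18954 + h) = (-26379 + 36178)/(-18954 - 1/168) = 9799/(-3184273/168) = 9799*(-168/3184273) = -1646232/3184273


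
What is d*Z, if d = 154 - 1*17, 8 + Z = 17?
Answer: 1233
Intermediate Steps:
Z = 9 (Z = -8 + 17 = 9)
d = 137 (d = 154 - 17 = 137)
d*Z = 137*9 = 1233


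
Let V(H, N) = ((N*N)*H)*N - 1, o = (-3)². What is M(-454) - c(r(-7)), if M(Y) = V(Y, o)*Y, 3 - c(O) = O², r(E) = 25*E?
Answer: 150289640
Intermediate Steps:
o = 9
V(H, N) = -1 + H*N³ (V(H, N) = (N²*H)*N - 1 = (H*N²)*N - 1 = H*N³ - 1 = -1 + H*N³)
c(O) = 3 - O²
M(Y) = Y*(-1 + 729*Y) (M(Y) = (-1 + Y*9³)*Y = (-1 + Y*729)*Y = (-1 + 729*Y)*Y = Y*(-1 + 729*Y))
M(-454) - c(r(-7)) = -454*(-1 + 729*(-454)) - (3 - (25*(-7))²) = -454*(-1 - 330966) - (3 - 1*(-175)²) = -454*(-330967) - (3 - 1*30625) = 150259018 - (3 - 30625) = 150259018 - 1*(-30622) = 150259018 + 30622 = 150289640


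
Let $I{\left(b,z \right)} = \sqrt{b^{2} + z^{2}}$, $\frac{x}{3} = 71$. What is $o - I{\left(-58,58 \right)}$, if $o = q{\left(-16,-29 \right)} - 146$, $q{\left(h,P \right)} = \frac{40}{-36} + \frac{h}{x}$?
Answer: $- \frac{94052}{639} - 58 \sqrt{2} \approx -229.21$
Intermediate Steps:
$x = 213$ ($x = 3 \cdot 71 = 213$)
$q{\left(h,P \right)} = - \frac{10}{9} + \frac{h}{213}$ ($q{\left(h,P \right)} = \frac{40}{-36} + \frac{h}{213} = 40 \left(- \frac{1}{36}\right) + h \frac{1}{213} = - \frac{10}{9} + \frac{h}{213}$)
$o = - \frac{94052}{639}$ ($o = \left(- \frac{10}{9} + \frac{1}{213} \left(-16\right)\right) - 146 = \left(- \frac{10}{9} - \frac{16}{213}\right) - 146 = - \frac{758}{639} - 146 = - \frac{94052}{639} \approx -147.19$)
$o - I{\left(-58,58 \right)} = - \frac{94052}{639} - \sqrt{\left(-58\right)^{2} + 58^{2}} = - \frac{94052}{639} - \sqrt{3364 + 3364} = - \frac{94052}{639} - \sqrt{6728} = - \frac{94052}{639} - 58 \sqrt{2}$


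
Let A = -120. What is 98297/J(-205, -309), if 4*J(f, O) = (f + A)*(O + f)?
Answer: 196594/83525 ≈ 2.3537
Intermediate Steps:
J(f, O) = (-120 + f)*(O + f)/4 (J(f, O) = ((f - 120)*(O + f))/4 = ((-120 + f)*(O + f))/4 = (-120 + f)*(O + f)/4)
98297/J(-205, -309) = 98297/(-30*(-309) - 30*(-205) + (1/4)*(-205)**2 + (1/4)*(-309)*(-205)) = 98297/(9270 + 6150 + (1/4)*42025 + 63345/4) = 98297/(9270 + 6150 + 42025/4 + 63345/4) = 98297/(83525/2) = 98297*(2/83525) = 196594/83525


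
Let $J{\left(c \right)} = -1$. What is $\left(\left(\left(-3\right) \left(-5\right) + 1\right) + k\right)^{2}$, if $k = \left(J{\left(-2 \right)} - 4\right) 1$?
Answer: $121$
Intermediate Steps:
$k = -5$ ($k = \left(-1 - 4\right) 1 = \left(-5\right) 1 = -5$)
$\left(\left(\left(-3\right) \left(-5\right) + 1\right) + k\right)^{2} = \left(\left(\left(-3\right) \left(-5\right) + 1\right) - 5\right)^{2} = \left(\left(15 + 1\right) - 5\right)^{2} = \left(16 - 5\right)^{2} = 11^{2} = 121$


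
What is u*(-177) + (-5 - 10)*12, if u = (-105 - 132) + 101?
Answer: 23892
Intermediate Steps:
u = -136 (u = -237 + 101 = -136)
u*(-177) + (-5 - 10)*12 = -136*(-177) + (-5 - 10)*12 = 24072 - 15*12 = 24072 - 180 = 23892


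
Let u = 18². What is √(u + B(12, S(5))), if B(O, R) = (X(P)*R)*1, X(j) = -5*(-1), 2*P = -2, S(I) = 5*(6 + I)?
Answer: √599 ≈ 24.474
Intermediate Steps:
S(I) = 30 + 5*I
P = -1 (P = (½)*(-2) = -1)
u = 324
X(j) = 5
B(O, R) = 5*R (B(O, R) = (5*R)*1 = 5*R)
√(u + B(12, S(5))) = √(324 + 5*(30 + 5*5)) = √(324 + 5*(30 + 25)) = √(324 + 5*55) = √(324 + 275) = √599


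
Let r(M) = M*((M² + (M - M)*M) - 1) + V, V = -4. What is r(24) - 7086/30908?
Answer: 213199841/15454 ≈ 13796.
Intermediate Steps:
r(M) = -4 + M*(-1 + M²) (r(M) = M*((M² + (M - M)*M) - 1) - 4 = M*((M² + 0*M) - 1) - 4 = M*((M² + 0) - 1) - 4 = M*(M² - 1) - 4 = M*(-1 + M²) - 4 = -4 + M*(-1 + M²))
r(24) - 7086/30908 = (-4 + 24³ - 1*24) - 7086/30908 = (-4 + 13824 - 24) - 7086/30908 = 13796 - 1*3543/15454 = 13796 - 3543/15454 = 213199841/15454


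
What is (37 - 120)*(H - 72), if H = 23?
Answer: 4067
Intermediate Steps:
(37 - 120)*(H - 72) = (37 - 120)*(23 - 72) = -83*(-49) = 4067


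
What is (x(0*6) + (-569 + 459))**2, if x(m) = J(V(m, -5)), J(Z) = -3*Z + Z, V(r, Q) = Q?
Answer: 10000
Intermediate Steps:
J(Z) = -2*Z
x(m) = 10 (x(m) = -2*(-5) = 10)
(x(0*6) + (-569 + 459))**2 = (10 + (-569 + 459))**2 = (10 - 110)**2 = (-100)**2 = 10000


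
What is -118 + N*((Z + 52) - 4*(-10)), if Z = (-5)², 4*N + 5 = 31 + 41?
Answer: 7367/4 ≈ 1841.8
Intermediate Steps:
N = 67/4 (N = -5/4 + (31 + 41)/4 = -5/4 + (¼)*72 = -5/4 + 18 = 67/4 ≈ 16.750)
Z = 25
-118 + N*((Z + 52) - 4*(-10)) = -118 + 67*((25 + 52) - 4*(-10))/4 = -118 + 67*(77 + 40)/4 = -118 + (67/4)*117 = -118 + 7839/4 = 7367/4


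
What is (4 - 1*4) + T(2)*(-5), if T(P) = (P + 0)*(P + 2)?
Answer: -40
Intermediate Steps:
T(P) = P*(2 + P)
(4 - 1*4) + T(2)*(-5) = (4 - 1*4) + (2*(2 + 2))*(-5) = (4 - 4) + (2*4)*(-5) = 0 + 8*(-5) = 0 - 40 = -40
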